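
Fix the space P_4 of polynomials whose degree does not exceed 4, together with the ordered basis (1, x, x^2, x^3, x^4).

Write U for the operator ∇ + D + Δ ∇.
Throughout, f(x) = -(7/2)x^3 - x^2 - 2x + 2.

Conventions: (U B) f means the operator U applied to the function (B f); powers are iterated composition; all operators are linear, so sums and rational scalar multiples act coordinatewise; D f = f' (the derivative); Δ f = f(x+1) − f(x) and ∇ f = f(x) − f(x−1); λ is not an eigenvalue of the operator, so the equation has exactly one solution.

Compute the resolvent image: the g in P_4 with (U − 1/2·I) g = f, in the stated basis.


g(x) = 7x^3 + 86x^2 + 734x + 3118

write g with unknown coordinates in the stated basis and equate coefficients in (U − 1/2·I) g = f
solving from the highest basis element down gives g = 7x^3 + 86x^2 + 734x + 3118
check: U g = 42x^2 + 365x + 1561
so U g − 1/2·g = -(7/2)x^3 - x^2 - 2x + 2 = f ✓


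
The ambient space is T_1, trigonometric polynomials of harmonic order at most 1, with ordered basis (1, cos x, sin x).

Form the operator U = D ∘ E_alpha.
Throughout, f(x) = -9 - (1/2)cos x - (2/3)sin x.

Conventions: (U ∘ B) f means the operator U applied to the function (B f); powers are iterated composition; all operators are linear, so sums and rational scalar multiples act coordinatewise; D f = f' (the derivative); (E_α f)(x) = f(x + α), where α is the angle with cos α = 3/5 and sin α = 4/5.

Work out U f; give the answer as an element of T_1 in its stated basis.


E_alpha f = -9 - (5/6)cos x
D E_alpha f = (5/6)sin x

the image equals g(x) = (5/6)sin x


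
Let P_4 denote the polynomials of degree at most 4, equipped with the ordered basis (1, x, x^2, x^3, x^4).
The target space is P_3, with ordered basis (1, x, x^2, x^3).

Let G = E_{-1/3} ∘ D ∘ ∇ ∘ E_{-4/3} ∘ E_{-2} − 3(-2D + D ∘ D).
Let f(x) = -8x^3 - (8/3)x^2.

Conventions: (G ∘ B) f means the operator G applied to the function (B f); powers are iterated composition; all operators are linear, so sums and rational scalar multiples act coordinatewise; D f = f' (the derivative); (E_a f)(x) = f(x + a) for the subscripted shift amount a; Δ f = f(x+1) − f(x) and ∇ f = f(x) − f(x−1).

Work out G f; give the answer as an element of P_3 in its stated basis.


E_{-2} f = -8x^3 + (136/3)x^2 - (256/3)x + 160/3
E_{-4/3} E_{-2} f = -8x^3 + (232/3)x^2 - (2240/9)x + 800/3
∇ E_{-4/3} E_{-2} f = -24x^2 + (536/3)x - 3008/9
D ∇ E_{-4/3} E_{-2} f = -48x + 536/3
E_{-1/3} (D ∘ ∇ ∘ E_{-4/3}) E_{-2} f = -48x + 584/3
D f = -24x^2 - (16/3)x
(-2D) f = 48x^2 + (32/3)x
D f = -24x^2 - (16/3)x
D D f = -48x - 16/3
(-2D + D ∘ D) f = 48x^2 - (112/3)x - 16/3
(-3(-2D + D ∘ D)) f = -144x^2 + 112x + 16
(E_{-1/3} ∘ D ∘ ∇ ∘ E_{-4/3} ∘ E_{-2} − 3(-2D + D ∘ D)) f = -144x^2 + 64x + 632/3

g(x) = -144x^2 + 64x + 632/3


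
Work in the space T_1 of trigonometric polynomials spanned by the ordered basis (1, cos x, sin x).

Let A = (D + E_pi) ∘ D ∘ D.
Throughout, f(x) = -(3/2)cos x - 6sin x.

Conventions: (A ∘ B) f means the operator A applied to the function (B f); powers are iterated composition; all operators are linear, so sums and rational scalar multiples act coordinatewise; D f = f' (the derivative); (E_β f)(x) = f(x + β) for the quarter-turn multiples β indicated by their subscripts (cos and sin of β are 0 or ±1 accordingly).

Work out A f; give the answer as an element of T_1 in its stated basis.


the result is g(x) = (9/2)cos x - (15/2)sin x

D f = -6cos x + (3/2)sin x
D D f = (3/2)cos x + 6sin x
D (D ∘ D) f = 6cos x - (3/2)sin x
E_pi (D ∘ D) f = -(3/2)cos x - 6sin x
(D + E_pi) (D ∘ D) f = (9/2)cos x - (15/2)sin x


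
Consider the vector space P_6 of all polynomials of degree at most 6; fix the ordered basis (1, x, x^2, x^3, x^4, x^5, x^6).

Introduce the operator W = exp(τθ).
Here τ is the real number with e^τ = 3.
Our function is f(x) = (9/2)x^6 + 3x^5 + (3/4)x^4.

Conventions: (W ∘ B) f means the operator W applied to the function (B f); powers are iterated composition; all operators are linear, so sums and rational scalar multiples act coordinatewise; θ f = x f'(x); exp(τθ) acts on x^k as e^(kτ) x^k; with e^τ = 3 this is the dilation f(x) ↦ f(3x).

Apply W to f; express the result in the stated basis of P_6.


the result is g(x) = (6561/2)x^6 + 729x^5 + (243/4)x^4

exp(τθ) x^k = e^(kτ) x^k; with e^τ = 3 this sends x^k to 3^k x^k
x^4 ↦ 81 x^4
x^5 ↦ 243 x^5
x^6 ↦ 729 x^6
applying this coordinatewise to f: exp(τθ) f = (6561/2)x^6 + 729x^5 + (243/4)x^4


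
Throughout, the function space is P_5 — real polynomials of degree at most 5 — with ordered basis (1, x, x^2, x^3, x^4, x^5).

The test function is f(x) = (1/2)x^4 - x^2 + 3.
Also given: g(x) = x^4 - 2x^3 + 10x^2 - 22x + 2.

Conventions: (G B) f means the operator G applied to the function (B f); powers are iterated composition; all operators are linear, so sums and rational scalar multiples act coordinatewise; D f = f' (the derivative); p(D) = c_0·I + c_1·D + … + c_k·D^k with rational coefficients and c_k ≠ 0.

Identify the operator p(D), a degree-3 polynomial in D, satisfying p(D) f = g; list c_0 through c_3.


D^0 f = (1/2)x^4 - x^2 + 3
D^1 f = 2x^3 - 2x
D^2 f = 6x^2 - 2
D^3 f = 12x
matching coefficients of g against c_0 f + c_1 Df + … from the top degree down determines the c_i
solution: c_0 = 2, c_1 = -1, c_2 = 2, c_3 = -2

c_0 = 2, c_1 = -1, c_2 = 2, c_3 = -2


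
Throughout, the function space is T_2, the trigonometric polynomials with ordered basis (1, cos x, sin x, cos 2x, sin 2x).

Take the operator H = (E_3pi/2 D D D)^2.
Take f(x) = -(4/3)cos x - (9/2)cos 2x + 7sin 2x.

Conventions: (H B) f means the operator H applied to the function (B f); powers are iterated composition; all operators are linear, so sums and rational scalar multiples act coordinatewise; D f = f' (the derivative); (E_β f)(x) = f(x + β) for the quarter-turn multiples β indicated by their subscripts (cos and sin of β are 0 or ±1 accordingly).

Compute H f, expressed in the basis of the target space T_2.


D f = (4/3)sin x + 14cos 2x + 9sin 2x
D D f = (4/3)cos x + 18cos 2x - 28sin 2x
D D D f = -(4/3)sin x - 56cos 2x - 36sin 2x
E_3pi/2 (D D D) f = (4/3)cos x + 56cos 2x + 36sin 2x
D (E_3pi/2 D D D) f = -(4/3)sin x + 72cos 2x - 112sin 2x
D D (E_3pi/2 D D D) f = -(4/3)cos x - 224cos 2x - 144sin 2x
D D D (E_3pi/2 D D D) f = (4/3)sin x - 288cos 2x + 448sin 2x
E_3pi/2 (D D D) (E_3pi/2 D D D) f = -(4/3)cos x + 288cos 2x - 448sin 2x

g(x) = -(4/3)cos x + 288cos 2x - 448sin 2x


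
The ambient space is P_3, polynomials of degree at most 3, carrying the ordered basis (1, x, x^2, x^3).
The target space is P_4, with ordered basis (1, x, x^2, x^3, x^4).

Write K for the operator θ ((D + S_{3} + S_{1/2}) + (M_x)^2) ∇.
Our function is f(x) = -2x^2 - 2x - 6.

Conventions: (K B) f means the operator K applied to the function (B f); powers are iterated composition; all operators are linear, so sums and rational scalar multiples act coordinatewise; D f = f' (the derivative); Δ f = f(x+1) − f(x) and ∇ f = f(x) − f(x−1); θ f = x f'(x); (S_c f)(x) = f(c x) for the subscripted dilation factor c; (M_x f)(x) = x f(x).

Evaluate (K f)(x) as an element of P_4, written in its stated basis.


∇ f = -4x
D ∇ f = -4
S_{3} ∇ f = -12x
S_{1/2} ∇ f = -2x
(D + S_{3} + S_{1/2}) ∇ f = -14x - 4
M_x ∇ f = -4x^2
M_x M_x ∇ f = -4x^3
((D + S_{3} + S_{1/2}) + (M_x)^2) ∇ f = -4x^3 - 14x - 4
θ ((D + S_{3} + S_{1/2}) + (M_x)^2) ∇ f = -12x^3 - 14x

g(x) = -12x^3 - 14x


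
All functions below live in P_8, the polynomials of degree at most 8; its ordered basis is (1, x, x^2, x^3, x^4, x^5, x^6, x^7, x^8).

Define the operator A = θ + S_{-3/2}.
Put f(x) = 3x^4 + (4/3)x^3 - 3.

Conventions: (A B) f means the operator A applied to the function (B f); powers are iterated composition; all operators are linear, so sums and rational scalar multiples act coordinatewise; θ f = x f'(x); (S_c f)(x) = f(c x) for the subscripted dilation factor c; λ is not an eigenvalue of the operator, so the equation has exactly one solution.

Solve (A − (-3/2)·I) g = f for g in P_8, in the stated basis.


write g with unknown coordinates in the stated basis and equate coefficients in (A − (-3/2)·I) g = f
solving from the highest basis element down gives g = (48/169)x^4 + (32/27)x^3 - 6/5
check: A g = (435/169)x^4 - (4/9)x^3 - 6/5
so A g − (-3/2)·g = 3x^4 + (4/3)x^3 - 3 = f ✓

the image equals g(x) = (48/169)x^4 + (32/27)x^3 - 6/5


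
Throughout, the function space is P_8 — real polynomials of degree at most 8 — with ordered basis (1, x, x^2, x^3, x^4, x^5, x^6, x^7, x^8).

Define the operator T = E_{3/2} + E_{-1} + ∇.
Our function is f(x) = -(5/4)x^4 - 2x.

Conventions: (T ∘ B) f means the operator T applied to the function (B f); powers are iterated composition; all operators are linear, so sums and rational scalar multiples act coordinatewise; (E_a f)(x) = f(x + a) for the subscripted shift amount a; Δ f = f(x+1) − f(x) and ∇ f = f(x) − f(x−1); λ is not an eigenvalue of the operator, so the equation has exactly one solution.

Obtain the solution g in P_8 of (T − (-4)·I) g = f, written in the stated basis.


the result is g(x) = -(5/24)x^4 + (5/24)x^3 + (5/16)x^2 - (49/192)x + 1/192

write g with unknown coordinates in the stated basis and equate coefficients in (T − (-4)·I) g = f
solving from the highest basis element down gives g = -(5/24)x^4 + (5/24)x^3 + (5/16)x^2 - (49/192)x + 1/192
check: T g = -(5/12)x^4 - (5/6)x^3 - (5/4)x^2 - (47/48)x - 1/48
so T g − (-4)·g = -(5/4)x^4 - 2x = f ✓


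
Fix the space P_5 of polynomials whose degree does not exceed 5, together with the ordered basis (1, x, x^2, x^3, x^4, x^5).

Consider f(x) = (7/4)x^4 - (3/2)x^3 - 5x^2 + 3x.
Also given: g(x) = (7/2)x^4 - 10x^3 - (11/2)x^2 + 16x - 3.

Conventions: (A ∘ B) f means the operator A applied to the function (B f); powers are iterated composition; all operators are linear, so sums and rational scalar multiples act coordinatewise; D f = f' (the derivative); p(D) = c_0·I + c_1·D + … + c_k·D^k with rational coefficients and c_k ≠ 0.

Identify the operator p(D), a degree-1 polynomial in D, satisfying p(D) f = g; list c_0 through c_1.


D^0 f = (7/4)x^4 - (3/2)x^3 - 5x^2 + 3x
D^1 f = 7x^3 - (9/2)x^2 - 10x + 3
matching coefficients of g against c_0 f + c_1 Df + … from the top degree down determines the c_i
solution: c_0 = 2, c_1 = -1

c_0 = 2, c_1 = -1


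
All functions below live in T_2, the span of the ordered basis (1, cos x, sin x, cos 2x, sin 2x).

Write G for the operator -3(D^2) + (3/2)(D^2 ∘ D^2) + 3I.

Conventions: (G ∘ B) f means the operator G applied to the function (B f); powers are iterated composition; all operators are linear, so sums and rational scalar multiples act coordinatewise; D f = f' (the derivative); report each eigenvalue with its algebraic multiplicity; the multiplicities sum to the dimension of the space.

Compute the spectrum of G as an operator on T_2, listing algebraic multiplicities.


λ = 3 (multiplicity 1), λ = 15/2 (multiplicity 2), λ = 39 (multiplicity 2)

image of 1: 3
image of cos x: (15/2)cos x
image of sin x: (15/2)sin x
image of cos 2x: 39cos 2x
image of sin 2x: 39sin 2x
the matrix is diagonal; its diagonal is (3, 15/2, 15/2, 39, 39)
for a triangular matrix the eigenvalues are the diagonal entries, with algebraic multiplicity their repetition count


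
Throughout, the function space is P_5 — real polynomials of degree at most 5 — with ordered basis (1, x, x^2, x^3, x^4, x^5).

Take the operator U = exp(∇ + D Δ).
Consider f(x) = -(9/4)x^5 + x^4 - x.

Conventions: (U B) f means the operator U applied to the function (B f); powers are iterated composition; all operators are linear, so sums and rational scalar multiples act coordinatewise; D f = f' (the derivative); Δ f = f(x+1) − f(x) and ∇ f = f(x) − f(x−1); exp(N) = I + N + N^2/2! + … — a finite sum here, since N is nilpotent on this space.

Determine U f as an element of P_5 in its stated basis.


order-1 term: -(45/4)x^4 - (37/2)x^3 - 84x^2 - (71/4)x - 23/2
order-2 term: -(45/2)x^3 - (123/2)x^2 - (807/4)x - 419/4
order-3 term: -(45/2)x^2 - (127/2)x - 471/4
order-4 term: -(45/4)x - 43/2
order-5 term: -9/4
the series for exp(∇ + D Δ) f terminates at order 5
exp(∇ + D Δ) f = -(9/4)x^5 - (41/4)x^4 - 41x^3 - 168x^2 - (1181/4)x - 1031/4

the image equals g(x) = -(9/4)x^5 - (41/4)x^4 - 41x^3 - 168x^2 - (1181/4)x - 1031/4


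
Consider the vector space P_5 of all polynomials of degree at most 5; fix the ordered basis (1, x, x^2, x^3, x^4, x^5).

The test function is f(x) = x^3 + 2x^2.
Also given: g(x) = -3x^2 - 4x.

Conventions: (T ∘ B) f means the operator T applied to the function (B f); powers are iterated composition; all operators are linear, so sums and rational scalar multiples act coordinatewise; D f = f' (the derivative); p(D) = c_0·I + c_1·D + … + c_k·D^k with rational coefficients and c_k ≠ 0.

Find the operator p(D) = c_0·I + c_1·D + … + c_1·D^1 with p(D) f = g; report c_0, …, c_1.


D^0 f = x^3 + 2x^2
D^1 f = 3x^2 + 4x
matching coefficients of g against c_0 f + c_1 Df + … from the top degree down determines the c_i
solution: c_0 = 0, c_1 = -1

c_0 = 0, c_1 = -1


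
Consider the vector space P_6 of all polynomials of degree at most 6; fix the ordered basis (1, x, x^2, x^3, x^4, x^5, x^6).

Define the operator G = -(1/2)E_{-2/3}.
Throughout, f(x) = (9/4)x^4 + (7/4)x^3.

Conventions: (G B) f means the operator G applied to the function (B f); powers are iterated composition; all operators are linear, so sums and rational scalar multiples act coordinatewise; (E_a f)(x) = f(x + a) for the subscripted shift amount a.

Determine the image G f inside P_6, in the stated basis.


E_{-2/3} f = (9/4)x^4 - (17/4)x^3 + (5/2)x^2 - (1/3)x - 2/27
(-(1/2)E_{-2/3}) f = -(9/8)x^4 + (17/8)x^3 - (5/4)x^2 + (1/6)x + 1/27

g(x) = -(9/8)x^4 + (17/8)x^3 - (5/4)x^2 + (1/6)x + 1/27


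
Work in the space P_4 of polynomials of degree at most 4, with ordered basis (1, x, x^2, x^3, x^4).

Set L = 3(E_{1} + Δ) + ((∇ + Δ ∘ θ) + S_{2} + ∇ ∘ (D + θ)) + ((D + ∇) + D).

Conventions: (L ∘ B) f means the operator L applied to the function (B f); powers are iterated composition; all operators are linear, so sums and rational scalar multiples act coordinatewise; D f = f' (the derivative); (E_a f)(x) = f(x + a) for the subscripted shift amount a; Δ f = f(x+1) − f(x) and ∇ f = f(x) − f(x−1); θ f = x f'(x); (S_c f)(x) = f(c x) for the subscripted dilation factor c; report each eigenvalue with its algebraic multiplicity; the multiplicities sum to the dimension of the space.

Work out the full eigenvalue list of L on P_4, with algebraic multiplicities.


λ = 4 (multiplicity 1), λ = 5 (multiplicity 1), λ = 7 (multiplicity 1), λ = 11 (multiplicity 1), λ = 19 (multiplicity 1)

image of 1: 4
image of x: 5x + 12
image of x^2: 7x^2 + 28x + 6
image of x^3: 11x^3 + 48x^2 + 18x + 11
image of x^4: 19x^4 + 72x^3 + 36x^2 + 52x + 8
the matrix is upper triangular; its diagonal is (4, 5, 7, 11, 19)
for a triangular matrix the eigenvalues are the diagonal entries, with algebraic multiplicity their repetition count


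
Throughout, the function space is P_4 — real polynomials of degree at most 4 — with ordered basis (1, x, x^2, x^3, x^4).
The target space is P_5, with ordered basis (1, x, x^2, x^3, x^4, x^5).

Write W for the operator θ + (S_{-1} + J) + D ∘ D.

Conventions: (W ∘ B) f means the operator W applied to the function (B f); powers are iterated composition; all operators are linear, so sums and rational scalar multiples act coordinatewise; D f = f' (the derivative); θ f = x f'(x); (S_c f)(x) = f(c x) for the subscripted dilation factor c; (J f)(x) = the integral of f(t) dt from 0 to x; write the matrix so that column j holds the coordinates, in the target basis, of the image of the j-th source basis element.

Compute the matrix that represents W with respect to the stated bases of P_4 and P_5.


the matrix is [[1, 0, 2, 0, 0]; [1, 0, 0, 6, 0]; [0, 1/2, 3, 0, 12]; [0, 0, 1/3, 2, 0]; [0, 0, 0, 1/4, 5]; [0, 0, 0, 0, 1/5]] (rows listed top to bottom)

image of 1: x + 1
image of x: (1/2)x^2
image of x^2: (1/3)x^3 + 3x^2 + 2
image of x^3: (1/4)x^4 + 2x^3 + 6x
image of x^4: (1/5)x^5 + 5x^4 + 12x^2
each image's coordinates form column j of the matrix


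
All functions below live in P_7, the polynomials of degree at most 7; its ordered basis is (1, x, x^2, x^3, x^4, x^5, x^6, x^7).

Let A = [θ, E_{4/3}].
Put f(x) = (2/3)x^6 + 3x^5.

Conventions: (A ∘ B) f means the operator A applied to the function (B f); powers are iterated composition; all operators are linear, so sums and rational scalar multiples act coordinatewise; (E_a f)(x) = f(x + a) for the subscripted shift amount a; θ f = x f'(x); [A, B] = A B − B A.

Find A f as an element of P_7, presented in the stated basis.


E_{4/3} f = (2/3)x^6 + (25/3)x^5 + (340/9)x^4 + (6880/81)x^3 + (8320/81)x^2 + (15616/243)x + 35840/2187
θ E_{4/3} f = 4x^6 + (125/3)x^5 + (1360/9)x^4 + (6880/27)x^3 + (16640/81)x^2 + (15616/243)x
θ f = 4x^6 + 15x^5
E_{4/3} θ f = 4x^6 + 47x^5 + (620/3)x^4 + (12320/27)x^3 + (14720/27)x^2 + (27392/81)x + 62464/729
[θ, E_{4/3}] f = -(16/3)x^5 - (500/9)x^4 - (5440/27)x^3 - (27520/81)x^2 - (66560/243)x - 62464/729

g(x) = -(16/3)x^5 - (500/9)x^4 - (5440/27)x^3 - (27520/81)x^2 - (66560/243)x - 62464/729


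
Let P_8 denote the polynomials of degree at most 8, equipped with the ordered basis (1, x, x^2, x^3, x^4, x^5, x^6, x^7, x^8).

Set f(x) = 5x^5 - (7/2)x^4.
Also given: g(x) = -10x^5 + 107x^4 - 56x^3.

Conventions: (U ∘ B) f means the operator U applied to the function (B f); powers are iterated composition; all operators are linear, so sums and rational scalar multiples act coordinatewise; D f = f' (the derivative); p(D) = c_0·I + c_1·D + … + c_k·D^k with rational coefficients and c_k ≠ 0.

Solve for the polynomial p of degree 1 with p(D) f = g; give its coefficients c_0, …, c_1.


c_0 = -2, c_1 = 4

D^0 f = 5x^5 - (7/2)x^4
D^1 f = 25x^4 - 14x^3
matching coefficients of g against c_0 f + c_1 Df + … from the top degree down determines the c_i
solution: c_0 = -2, c_1 = 4


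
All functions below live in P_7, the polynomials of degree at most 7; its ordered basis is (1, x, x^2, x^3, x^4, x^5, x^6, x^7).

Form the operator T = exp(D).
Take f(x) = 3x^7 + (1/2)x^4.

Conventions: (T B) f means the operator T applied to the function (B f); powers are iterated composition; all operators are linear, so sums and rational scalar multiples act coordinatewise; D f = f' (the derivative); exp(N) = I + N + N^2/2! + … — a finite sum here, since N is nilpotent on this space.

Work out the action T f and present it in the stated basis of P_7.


order-1 term: 21x^6 + 2x^3
order-2 term: 63x^5 + 3x^2
order-3 term: 105x^4 + 2x
order-4 term: 105x^3 + 1/2
order-5 term: 63x^2
order-6 term: 21x
order-7 term: 3
the series for exp(D) f terminates at order 7
exp(D) f = 3x^7 + 21x^6 + 63x^5 + (211/2)x^4 + 107x^3 + 66x^2 + 23x + 7/2

the image equals g(x) = 3x^7 + 21x^6 + 63x^5 + (211/2)x^4 + 107x^3 + 66x^2 + 23x + 7/2


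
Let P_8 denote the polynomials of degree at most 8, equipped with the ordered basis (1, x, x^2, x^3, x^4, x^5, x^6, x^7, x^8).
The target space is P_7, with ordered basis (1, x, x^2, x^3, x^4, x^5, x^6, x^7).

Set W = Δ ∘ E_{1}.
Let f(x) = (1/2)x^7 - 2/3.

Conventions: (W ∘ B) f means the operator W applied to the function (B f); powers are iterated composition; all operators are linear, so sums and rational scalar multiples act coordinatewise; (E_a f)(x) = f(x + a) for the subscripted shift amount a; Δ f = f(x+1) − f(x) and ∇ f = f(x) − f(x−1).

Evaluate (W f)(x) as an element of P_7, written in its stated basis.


E_{1} f = (1/2)x^7 + (7/2)x^6 + (21/2)x^5 + (35/2)x^4 + (35/2)x^3 + (21/2)x^2 + (7/2)x - 1/6
Δ E_{1} f = (7/2)x^6 + (63/2)x^5 + (245/2)x^4 + (525/2)x^3 + (651/2)x^2 + (441/2)x + 127/2

g(x) = (7/2)x^6 + (63/2)x^5 + (245/2)x^4 + (525/2)x^3 + (651/2)x^2 + (441/2)x + 127/2


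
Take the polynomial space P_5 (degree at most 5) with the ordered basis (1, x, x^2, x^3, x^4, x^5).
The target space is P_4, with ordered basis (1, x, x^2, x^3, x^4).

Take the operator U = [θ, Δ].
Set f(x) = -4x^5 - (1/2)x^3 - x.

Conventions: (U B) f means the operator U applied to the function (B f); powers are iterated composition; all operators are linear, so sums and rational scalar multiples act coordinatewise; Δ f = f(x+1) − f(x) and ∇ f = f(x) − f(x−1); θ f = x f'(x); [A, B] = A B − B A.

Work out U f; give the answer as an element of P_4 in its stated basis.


the result is g(x) = 20x^4 + 80x^3 + (243/2)x^2 + 83x + 45/2

Δ f = -20x^4 - 40x^3 - (83/2)x^2 - (43/2)x - 11/2
θ Δ f = -80x^4 - 120x^3 - 83x^2 - (43/2)x
θ f = -20x^5 - (3/2)x^3 - x
Δ θ f = -100x^4 - 200x^3 - (409/2)x^2 - (209/2)x - 45/2
[θ, Δ] f = 20x^4 + 80x^3 + (243/2)x^2 + 83x + 45/2


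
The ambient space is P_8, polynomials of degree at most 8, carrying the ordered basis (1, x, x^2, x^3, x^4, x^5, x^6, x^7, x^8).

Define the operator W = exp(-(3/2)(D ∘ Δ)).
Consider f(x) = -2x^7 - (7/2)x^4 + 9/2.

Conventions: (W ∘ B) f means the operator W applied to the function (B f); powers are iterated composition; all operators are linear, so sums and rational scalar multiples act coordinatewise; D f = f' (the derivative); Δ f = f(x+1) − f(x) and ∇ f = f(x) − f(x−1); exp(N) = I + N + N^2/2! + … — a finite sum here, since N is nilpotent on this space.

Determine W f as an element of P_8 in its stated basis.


the image equals g(x) = -2x^7 + 126x^5 + (623/2)x^4 - 1470x^3 - 5292x^2 - 756x + 5622

order-1 term: 126x^5 + 315x^4 + 420x^3 + 378x^2 + 189x + 42
order-2 term: -1890x^3 - 5670x^2 - 6615x - 5859/2
order-3 term: 5670x + 8505
the series for exp(-(3/2)(D ∘ Δ)) f terminates at order 3
exp(-(3/2)(D ∘ Δ)) f = -2x^7 + 126x^5 + (623/2)x^4 - 1470x^3 - 5292x^2 - 756x + 5622


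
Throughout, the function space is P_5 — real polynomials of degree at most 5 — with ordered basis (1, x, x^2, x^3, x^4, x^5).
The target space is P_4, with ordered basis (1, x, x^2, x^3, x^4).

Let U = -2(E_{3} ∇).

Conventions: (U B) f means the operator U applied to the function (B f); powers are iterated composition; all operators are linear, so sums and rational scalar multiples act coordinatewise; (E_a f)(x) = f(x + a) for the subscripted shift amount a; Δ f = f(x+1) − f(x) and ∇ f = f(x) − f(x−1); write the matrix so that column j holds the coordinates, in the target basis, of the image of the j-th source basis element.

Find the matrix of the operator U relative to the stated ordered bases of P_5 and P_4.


image of 1: 0
image of x: -2
image of x^2: -4x - 10
image of x^3: -6x^2 - 30x - 38
image of x^4: -8x^3 - 60x^2 - 152x - 130
image of x^5: -10x^4 - 100x^3 - 380x^2 - 650x - 422
each image's coordinates form column j of the matrix

the matrix is [[0, -2, -10, -38, -130, -422]; [0, 0, -4, -30, -152, -650]; [0, 0, 0, -6, -60, -380]; [0, 0, 0, 0, -8, -100]; [0, 0, 0, 0, 0, -10]] (rows listed top to bottom)


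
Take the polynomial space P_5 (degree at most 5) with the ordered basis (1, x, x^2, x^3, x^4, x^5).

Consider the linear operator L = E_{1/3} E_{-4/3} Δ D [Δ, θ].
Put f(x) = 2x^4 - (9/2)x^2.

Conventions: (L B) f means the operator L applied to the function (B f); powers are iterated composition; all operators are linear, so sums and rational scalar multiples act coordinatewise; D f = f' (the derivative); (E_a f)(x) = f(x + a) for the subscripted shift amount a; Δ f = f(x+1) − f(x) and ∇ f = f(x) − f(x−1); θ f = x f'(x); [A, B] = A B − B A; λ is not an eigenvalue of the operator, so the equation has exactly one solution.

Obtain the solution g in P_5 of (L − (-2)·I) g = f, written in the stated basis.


the image equals g(x) = x^4 - (9/4)x^2 - 12x - 6

write g with unknown coordinates in the stated basis and equate coefficients in (L − (-2)·I) g = f
solving from the highest basis element down gives g = x^4 - (9/4)x^2 - 12x - 6
check: L g = 24x + 12
so L g − (-2)·g = 2x^4 - (9/2)x^2 = f ✓


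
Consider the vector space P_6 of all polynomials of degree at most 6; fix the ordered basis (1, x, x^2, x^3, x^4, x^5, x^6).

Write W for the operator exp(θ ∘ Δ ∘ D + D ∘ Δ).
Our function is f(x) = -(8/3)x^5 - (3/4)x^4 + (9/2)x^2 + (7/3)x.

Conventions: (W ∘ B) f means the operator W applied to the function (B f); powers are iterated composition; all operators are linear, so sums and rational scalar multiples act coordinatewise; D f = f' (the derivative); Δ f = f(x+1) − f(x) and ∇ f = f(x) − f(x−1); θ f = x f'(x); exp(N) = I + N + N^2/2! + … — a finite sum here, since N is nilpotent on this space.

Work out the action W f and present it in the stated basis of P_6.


order-1 term: -(640/3)x^3 - 267x^2 - (374/3)x - 22/3
order-2 term: -1280x - 587
the series for exp(θ ∘ Δ ∘ D + D ∘ Δ) f terminates at order 2
exp(θ ∘ Δ ∘ D + D ∘ Δ) f = -(8/3)x^5 - (3/4)x^4 - (640/3)x^3 - (525/2)x^2 - (4207/3)x - 1783/3

the image equals g(x) = -(8/3)x^5 - (3/4)x^4 - (640/3)x^3 - (525/2)x^2 - (4207/3)x - 1783/3


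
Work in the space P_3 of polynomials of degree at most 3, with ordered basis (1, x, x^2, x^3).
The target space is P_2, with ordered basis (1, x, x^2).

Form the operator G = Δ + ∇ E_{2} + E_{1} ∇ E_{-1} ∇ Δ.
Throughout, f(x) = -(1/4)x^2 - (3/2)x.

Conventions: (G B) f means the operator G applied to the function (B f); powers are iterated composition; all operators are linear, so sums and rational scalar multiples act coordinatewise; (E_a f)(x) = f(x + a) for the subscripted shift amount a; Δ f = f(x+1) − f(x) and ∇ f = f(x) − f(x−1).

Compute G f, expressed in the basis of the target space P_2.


g(x) = -x - 4

Δ f = -(1/2)x - 7/4
E_{2} f = -(1/4)x^2 - (5/2)x - 4
∇ E_{2} f = -(1/2)x - 9/4
Δ f = -(1/2)x - 7/4
∇ Δ f = -1/2
E_{-1} ∇ Δ f = -1/2
∇ (E_{-1} ∇ Δ) f = 0
E_{1} ∇ (E_{-1} ∇ Δ) f = 0
(Δ + ∇ E_{2} + E_{1} ∇ E_{-1} ∇ Δ) f = -x - 4


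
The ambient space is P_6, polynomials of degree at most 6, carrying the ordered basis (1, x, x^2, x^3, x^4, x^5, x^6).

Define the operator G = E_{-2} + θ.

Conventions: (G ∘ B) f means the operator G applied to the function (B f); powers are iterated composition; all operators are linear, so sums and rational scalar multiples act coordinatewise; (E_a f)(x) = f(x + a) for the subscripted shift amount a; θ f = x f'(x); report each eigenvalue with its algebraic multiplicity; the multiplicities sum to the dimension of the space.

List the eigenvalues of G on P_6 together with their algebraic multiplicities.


λ = 1 (multiplicity 1), λ = 2 (multiplicity 1), λ = 3 (multiplicity 1), λ = 4 (multiplicity 1), λ = 5 (multiplicity 1), λ = 6 (multiplicity 1), λ = 7 (multiplicity 1)

image of 1: 1
image of x: 2x - 2
image of x^2: 3x^2 - 4x + 4
image of x^3: 4x^3 - 6x^2 + 12x - 8
image of x^4: 5x^4 - 8x^3 + 24x^2 - 32x + 16
image of x^5: 6x^5 - 10x^4 + 40x^3 - 80x^2 + 80x - 32
image of x^6: 7x^6 - 12x^5 + 60x^4 - 160x^3 + 240x^2 - 192x + 64
the matrix is upper triangular; its diagonal is (1, 2, 3, 4, 5, 6, 7)
for a triangular matrix the eigenvalues are the diagonal entries, with algebraic multiplicity their repetition count


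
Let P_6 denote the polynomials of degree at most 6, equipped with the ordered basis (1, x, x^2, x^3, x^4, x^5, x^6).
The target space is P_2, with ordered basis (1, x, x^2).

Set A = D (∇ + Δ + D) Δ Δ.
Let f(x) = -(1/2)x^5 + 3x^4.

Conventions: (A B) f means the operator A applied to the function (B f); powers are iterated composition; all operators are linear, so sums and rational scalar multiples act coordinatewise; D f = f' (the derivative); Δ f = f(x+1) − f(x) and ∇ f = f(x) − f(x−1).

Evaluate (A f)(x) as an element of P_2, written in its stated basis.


Δ f = -(5/2)x^4 + 7x^3 + 13x^2 + (19/2)x + 5/2
Δ Δ f = -10x^3 + 6x^2 + 37x + 27
∇ Δ Δ f = -30x^2 + 42x + 21
Δ Δ Δ f = -30x^2 - 18x + 33
D Δ Δ f = -30x^2 + 12x + 37
(∇ + Δ + D) Δ Δ f = -90x^2 + 36x + 91
D (∇ + Δ + D) Δ Δ f = -180x + 36

g(x) = -180x + 36


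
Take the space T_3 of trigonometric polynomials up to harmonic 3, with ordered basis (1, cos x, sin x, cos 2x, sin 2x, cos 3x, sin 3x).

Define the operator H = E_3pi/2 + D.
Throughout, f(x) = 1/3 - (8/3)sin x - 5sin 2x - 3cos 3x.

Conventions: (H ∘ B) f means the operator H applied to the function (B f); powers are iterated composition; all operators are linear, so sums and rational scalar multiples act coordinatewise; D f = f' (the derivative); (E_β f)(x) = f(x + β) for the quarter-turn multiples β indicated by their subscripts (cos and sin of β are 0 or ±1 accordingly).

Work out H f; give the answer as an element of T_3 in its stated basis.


E_3pi/2 f = 1/3 + (8/3)cos x + 5sin 2x + 3sin 3x
D f = -(8/3)cos x - 10cos 2x + 9sin 3x
(E_3pi/2 + D) f = 1/3 - 10cos 2x + 5sin 2x + 12sin 3x

g(x) = 1/3 - 10cos 2x + 5sin 2x + 12sin 3x


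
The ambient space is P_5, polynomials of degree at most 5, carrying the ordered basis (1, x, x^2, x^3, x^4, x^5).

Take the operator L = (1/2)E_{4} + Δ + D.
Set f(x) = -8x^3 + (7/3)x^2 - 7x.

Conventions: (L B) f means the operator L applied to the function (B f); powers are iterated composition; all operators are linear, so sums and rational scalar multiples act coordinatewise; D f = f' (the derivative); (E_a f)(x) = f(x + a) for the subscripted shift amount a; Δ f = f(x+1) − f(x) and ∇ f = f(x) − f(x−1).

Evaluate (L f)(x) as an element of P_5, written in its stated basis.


the image equals g(x) = -4x^3 - (569/6)x^2 - (1205/6)x - 271

E_{4} f = -8x^3 - (281/3)x^2 - (1117/3)x - 1508/3
((1/2)E_{4}) f = -4x^3 - (281/6)x^2 - (1117/6)x - 754/3
Δ f = -24x^2 - (58/3)x - 38/3
D f = -24x^2 + (14/3)x - 7
((1/2)E_{4} + Δ + D) f = -4x^3 - (569/6)x^2 - (1205/6)x - 271


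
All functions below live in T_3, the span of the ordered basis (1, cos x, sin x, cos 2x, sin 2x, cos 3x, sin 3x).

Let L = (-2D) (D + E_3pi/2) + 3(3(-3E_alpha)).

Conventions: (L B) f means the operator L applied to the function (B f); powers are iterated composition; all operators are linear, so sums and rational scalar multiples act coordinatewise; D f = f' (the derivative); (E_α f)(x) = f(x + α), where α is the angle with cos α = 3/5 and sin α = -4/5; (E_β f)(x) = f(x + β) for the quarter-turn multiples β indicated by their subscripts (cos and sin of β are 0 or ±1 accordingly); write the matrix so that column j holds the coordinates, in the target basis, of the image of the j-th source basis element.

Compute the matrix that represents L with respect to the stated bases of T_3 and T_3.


image of 1: -27
image of cos x: -(81/5)cos x - (108/5)sin x
image of sin x: (108/5)cos x - (81/5)sin x
image of cos 2x: (389/25)cos 2x - (748/25)sin 2x
image of sin 2x: (748/25)cos 2x + (389/25)sin 2x
image of cos 3x: (6159/125)cos 3x - (1188/125)sin 3x
image of sin 3x: (1188/125)cos 3x + (6159/125)sin 3x
each image's coordinates form column j of the matrix

the matrix is [[-27, 0, 0, 0, 0, 0, 0]; [0, -81/5, 108/5, 0, 0, 0, 0]; [0, -108/5, -81/5, 0, 0, 0, 0]; [0, 0, 0, 389/25, 748/25, 0, 0]; [0, 0, 0, -748/25, 389/25, 0, 0]; [0, 0, 0, 0, 0, 6159/125, 1188/125]; [0, 0, 0, 0, 0, -1188/125, 6159/125]] (rows listed top to bottom)


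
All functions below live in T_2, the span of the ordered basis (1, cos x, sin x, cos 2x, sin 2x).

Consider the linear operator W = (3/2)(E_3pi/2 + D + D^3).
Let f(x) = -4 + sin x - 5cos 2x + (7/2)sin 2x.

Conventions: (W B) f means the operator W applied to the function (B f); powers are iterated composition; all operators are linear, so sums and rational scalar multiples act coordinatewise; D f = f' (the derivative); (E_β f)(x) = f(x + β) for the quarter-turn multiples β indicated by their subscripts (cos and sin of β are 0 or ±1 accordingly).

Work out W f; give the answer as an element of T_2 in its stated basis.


the image equals g(x) = -6 - (3/2)cos x - 24cos 2x - (201/4)sin 2x

E_3pi/2 f = -4 - cos x + 5cos 2x - (7/2)sin 2x
D f = cos x + 7cos 2x + 10sin 2x
D f = cos x + 7cos 2x + 10sin 2x
D D f = -sin x + 20cos 2x - 14sin 2x
D D D f = -cos x - 28cos 2x - 40sin 2x
(E_3pi/2 + D + D^3) f = -4 - cos x - 16cos 2x - (67/2)sin 2x
((3/2)(E_3pi/2 + D + D^3)) f = -6 - (3/2)cos x - 24cos 2x - (201/4)sin 2x


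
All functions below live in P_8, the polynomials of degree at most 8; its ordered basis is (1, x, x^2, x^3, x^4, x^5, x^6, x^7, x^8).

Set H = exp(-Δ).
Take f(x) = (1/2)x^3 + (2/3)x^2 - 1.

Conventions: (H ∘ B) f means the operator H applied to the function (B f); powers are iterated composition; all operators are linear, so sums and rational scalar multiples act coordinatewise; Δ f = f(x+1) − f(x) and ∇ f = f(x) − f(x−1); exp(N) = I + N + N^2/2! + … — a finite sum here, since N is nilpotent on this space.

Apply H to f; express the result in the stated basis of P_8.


the result is g(x) = (1/2)x^3 - (5/6)x^2 - (4/3)x - 1/2

order-1 term: -(3/2)x^2 - (17/6)x - 7/6
order-2 term: (3/2)x + 13/6
order-3 term: -1/2
the series for exp(-Δ) f terminates at order 3
exp(-Δ) f = (1/2)x^3 - (5/6)x^2 - (4/3)x - 1/2


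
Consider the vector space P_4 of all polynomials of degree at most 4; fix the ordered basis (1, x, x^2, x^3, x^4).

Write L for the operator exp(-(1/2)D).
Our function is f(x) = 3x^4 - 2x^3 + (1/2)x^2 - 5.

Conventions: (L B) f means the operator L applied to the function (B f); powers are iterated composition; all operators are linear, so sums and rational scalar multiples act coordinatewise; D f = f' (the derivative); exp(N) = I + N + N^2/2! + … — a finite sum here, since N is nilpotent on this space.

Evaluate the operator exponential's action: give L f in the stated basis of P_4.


order-1 term: -6x^3 + 3x^2 - (1/2)x
order-2 term: (9/2)x^2 - (3/2)x + 1/8
order-3 term: -(3/2)x + 1/4
order-4 term: 3/16
the series for exp(-(1/2)D) f terminates at order 4
exp(-(1/2)D) f = 3x^4 - 8x^3 + 8x^2 - (7/2)x - 71/16

the result is g(x) = 3x^4 - 8x^3 + 8x^2 - (7/2)x - 71/16


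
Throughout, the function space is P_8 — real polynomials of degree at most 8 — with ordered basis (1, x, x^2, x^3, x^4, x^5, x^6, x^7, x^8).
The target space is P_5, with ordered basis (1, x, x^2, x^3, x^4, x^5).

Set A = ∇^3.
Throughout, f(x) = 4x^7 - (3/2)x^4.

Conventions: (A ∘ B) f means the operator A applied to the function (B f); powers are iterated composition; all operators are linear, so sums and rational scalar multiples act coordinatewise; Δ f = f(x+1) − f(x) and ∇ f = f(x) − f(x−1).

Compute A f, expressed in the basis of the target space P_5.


the result is g(x) = 840x^4 - 5040x^3 + 12600x^2 - 15156x + 7278

∇ f = 28x^6 - 84x^5 + 140x^4 - 146x^3 + 93x^2 - 34x + 11/2
∇ ∇ f = 168x^5 - 840x^4 + 1960x^3 - 2538x^2 + 1772x - 525
∇ ∇ ∇ f = 840x^4 - 5040x^3 + 12600x^2 - 15156x + 7278


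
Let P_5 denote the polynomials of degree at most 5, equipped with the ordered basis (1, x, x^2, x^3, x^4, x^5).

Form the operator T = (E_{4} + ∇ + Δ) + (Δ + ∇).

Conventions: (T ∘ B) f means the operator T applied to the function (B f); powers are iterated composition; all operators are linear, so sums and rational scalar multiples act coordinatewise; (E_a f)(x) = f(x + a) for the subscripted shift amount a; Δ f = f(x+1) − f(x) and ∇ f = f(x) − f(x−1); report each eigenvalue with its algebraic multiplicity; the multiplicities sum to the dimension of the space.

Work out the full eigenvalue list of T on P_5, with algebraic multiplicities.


λ = 1 (multiplicity 6)

image of 1: 1
image of x: x + 8
image of x^2: x^2 + 16x + 16
image of x^3: x^3 + 24x^2 + 48x + 68
image of x^4: x^4 + 32x^3 + 96x^2 + 272x + 256
image of x^5: x^5 + 40x^4 + 160x^3 + 680x^2 + 1280x + 1028
the matrix is upper triangular; its diagonal is (1, 1, 1, 1, 1, 1)
for a triangular matrix the eigenvalues are the diagonal entries, with algebraic multiplicity their repetition count


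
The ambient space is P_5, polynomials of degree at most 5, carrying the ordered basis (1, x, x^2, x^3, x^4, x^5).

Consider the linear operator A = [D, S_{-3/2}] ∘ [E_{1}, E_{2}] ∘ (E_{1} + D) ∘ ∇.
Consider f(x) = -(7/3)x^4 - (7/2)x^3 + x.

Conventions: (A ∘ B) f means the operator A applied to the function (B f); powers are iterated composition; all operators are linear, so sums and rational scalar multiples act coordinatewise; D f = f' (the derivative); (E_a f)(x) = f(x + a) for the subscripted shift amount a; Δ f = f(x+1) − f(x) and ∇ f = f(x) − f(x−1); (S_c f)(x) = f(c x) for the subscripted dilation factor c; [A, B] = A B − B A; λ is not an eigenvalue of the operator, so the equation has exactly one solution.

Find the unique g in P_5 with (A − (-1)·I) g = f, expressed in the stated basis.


write g with unknown coordinates in the stated basis and equate coefficients in (A − (-1)·I) g = f
solving from the highest basis element down gives g = -(7/3)x^4 - (7/2)x^3 + x
check: A g = 0
so A g − (-1)·g = -(7/3)x^4 - (7/2)x^3 + x = f ✓

g(x) = -(7/3)x^4 - (7/2)x^3 + x


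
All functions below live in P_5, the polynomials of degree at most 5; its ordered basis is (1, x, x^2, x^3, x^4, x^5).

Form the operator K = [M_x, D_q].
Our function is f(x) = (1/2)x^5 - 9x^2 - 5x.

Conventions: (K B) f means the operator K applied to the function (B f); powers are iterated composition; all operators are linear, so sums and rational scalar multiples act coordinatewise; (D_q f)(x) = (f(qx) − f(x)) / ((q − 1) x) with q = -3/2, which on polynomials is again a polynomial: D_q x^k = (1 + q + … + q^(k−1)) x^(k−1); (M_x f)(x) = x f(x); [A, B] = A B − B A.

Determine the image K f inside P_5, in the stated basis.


the image equals g(x) = (243/64)x^5 + (81/4)x^2 - (15/2)x

D_q f = (55/32)x^4 + (9/2)x - 5
M_x D_q f = (55/32)x^5 + (9/2)x^2 - 5x
M_x f = (1/2)x^6 - 9x^3 - 5x^2
D_q M_x f = -(133/64)x^5 - (63/4)x^2 + (5/2)x
[M_x, D_q] f = (243/64)x^5 + (81/4)x^2 - (15/2)x


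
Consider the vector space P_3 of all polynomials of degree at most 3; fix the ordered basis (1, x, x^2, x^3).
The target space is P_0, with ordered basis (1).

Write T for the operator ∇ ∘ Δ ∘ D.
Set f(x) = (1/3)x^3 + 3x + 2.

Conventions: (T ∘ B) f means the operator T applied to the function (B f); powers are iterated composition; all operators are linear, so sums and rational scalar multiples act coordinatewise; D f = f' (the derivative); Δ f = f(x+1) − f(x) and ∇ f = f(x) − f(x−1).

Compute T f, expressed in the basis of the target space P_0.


D f = x^2 + 3
Δ D f = 2x + 1
∇ Δ D f = 2

the image equals g(x) = 2


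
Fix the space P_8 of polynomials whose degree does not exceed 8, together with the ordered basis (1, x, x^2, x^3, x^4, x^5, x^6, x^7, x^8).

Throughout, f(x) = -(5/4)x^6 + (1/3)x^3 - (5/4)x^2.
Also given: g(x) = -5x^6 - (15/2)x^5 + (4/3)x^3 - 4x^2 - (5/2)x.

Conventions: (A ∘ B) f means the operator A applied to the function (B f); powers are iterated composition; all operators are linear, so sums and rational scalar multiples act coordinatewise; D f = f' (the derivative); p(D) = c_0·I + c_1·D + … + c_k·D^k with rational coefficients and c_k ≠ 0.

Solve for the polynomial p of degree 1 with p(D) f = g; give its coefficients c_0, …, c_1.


c_0 = 4, c_1 = 1

D^0 f = -(5/4)x^6 + (1/3)x^3 - (5/4)x^2
D^1 f = -(15/2)x^5 + x^2 - (5/2)x
matching coefficients of g against c_0 f + c_1 Df + … from the top degree down determines the c_i
solution: c_0 = 4, c_1 = 1


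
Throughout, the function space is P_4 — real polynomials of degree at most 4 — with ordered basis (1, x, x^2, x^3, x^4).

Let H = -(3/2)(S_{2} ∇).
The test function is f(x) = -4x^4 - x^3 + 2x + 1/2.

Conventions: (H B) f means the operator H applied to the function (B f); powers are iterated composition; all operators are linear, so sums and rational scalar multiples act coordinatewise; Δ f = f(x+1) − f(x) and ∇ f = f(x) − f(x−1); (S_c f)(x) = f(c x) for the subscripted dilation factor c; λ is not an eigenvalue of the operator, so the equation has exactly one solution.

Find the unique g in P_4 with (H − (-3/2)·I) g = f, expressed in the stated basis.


write g with unknown coordinates in the stated basis and equate coefficients in (H − (-3/2)·I) g = f
solving from the highest basis element down gives g = -(8/3)x^4 - 86x^3 - 968x^2 - 3376x - 2491
check: H g = 128x^3 + 1452x^2 + 5066x + 3737
so H g − (-3/2)·g = -4x^4 - x^3 + 2x + 1/2 = f ✓

the image equals g(x) = -(8/3)x^4 - 86x^3 - 968x^2 - 3376x - 2491
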